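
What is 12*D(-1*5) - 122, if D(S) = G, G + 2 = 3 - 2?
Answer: -134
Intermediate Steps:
G = -1 (G = -2 + (3 - 2) = -2 + 1 = -1)
D(S) = -1
12*D(-1*5) - 122 = 12*(-1) - 122 = -12 - 122 = -134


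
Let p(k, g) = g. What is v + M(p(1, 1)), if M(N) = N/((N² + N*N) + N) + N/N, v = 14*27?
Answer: 1138/3 ≈ 379.33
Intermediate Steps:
v = 378
M(N) = 1 + N/(N + 2*N²) (M(N) = N/((N² + N²) + N) + 1 = N/(2*N² + N) + 1 = N/(N + 2*N²) + 1 = 1 + N/(N + 2*N²))
v + M(p(1, 1)) = 378 + 2*(1 + 1)/(1 + 2*1) = 378 + 2*2/(1 + 2) = 378 + 2*2/3 = 378 + 2*(⅓)*2 = 378 + 4/3 = 1138/3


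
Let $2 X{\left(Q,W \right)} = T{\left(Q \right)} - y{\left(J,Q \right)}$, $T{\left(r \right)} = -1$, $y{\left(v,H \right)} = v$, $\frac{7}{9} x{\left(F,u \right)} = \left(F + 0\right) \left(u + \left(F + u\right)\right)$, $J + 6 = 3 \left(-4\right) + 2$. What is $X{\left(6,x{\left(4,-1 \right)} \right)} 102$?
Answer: $765$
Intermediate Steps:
$J = -16$ ($J = -6 + \left(3 \left(-4\right) + 2\right) = -6 + \left(-12 + 2\right) = -6 - 10 = -16$)
$x{\left(F,u \right)} = \frac{9 F \left(F + 2 u\right)}{7}$ ($x{\left(F,u \right)} = \frac{9 \left(F + 0\right) \left(u + \left(F + u\right)\right)}{7} = \frac{9 F \left(F + 2 u\right)}{7}$)
$X{\left(Q,W \right)} = \frac{15}{2}$ ($X{\left(Q,W \right)} = \frac{-1 - -16}{2} = \frac{-1 + 16}{2} = \frac{1}{2} \cdot 15 = \frac{15}{2}$)
$X{\left(6,x{\left(4,-1 \right)} \right)} 102 = \frac{15}{2} \cdot 102 = 765$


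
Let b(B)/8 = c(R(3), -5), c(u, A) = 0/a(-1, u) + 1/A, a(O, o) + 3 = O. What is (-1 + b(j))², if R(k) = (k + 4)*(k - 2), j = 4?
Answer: 169/25 ≈ 6.7600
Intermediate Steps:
a(O, o) = -3 + O
R(k) = (-2 + k)*(4 + k) (R(k) = (4 + k)*(-2 + k) = (-2 + k)*(4 + k))
c(u, A) = 1/A (c(u, A) = 0/(-3 - 1) + 1/A = 0/(-4) + 1/A = 0*(-¼) + 1/A = 0 + 1/A = 1/A)
b(B) = -8/5 (b(B) = 8/(-5) = 8*(-⅕) = -8/5)
(-1 + b(j))² = (-1 - 8/5)² = (-13/5)² = 169/25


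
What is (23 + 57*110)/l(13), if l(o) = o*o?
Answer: 6293/169 ≈ 37.237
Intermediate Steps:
l(o) = o**2
(23 + 57*110)/l(13) = (23 + 57*110)/(13**2) = (23 + 6270)/169 = 6293*(1/169) = 6293/169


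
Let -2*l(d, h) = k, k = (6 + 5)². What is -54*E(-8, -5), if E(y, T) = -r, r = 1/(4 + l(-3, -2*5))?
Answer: -108/113 ≈ -0.95575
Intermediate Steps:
k = 121 (k = 11² = 121)
l(d, h) = -121/2 (l(d, h) = -½*121 = -121/2)
r = -2/113 (r = 1/(4 - 121/2) = 1/(-113/2) = -2/113 ≈ -0.017699)
E(y, T) = 2/113 (E(y, T) = -1*(-2/113) = 2/113)
-54*E(-8, -5) = -54*2/113 = -108/113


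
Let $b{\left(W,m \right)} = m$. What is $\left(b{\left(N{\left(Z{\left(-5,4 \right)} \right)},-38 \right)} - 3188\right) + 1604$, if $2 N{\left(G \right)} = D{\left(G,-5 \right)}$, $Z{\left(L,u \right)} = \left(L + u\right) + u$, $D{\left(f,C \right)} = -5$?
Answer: $-1622$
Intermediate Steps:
$Z{\left(L,u \right)} = L + 2 u$
$N{\left(G \right)} = - \frac{5}{2}$ ($N{\left(G \right)} = \frac{1}{2} \left(-5\right) = - \frac{5}{2}$)
$\left(b{\left(N{\left(Z{\left(-5,4 \right)} \right)},-38 \right)} - 3188\right) + 1604 = \left(-38 - 3188\right) + 1604 = -3226 + 1604 = -1622$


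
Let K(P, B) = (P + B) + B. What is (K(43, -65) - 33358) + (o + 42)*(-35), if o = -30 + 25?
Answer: -34740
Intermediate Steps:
K(P, B) = P + 2*B (K(P, B) = (B + P) + B = P + 2*B)
o = -5
(K(43, -65) - 33358) + (o + 42)*(-35) = ((43 + 2*(-65)) - 33358) + (-5 + 42)*(-35) = ((43 - 130) - 33358) + 37*(-35) = (-87 - 33358) - 1295 = -33445 - 1295 = -34740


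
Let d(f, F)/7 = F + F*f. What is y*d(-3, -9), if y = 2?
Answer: 252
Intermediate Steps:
d(f, F) = 7*F + 7*F*f (d(f, F) = 7*(F + F*f) = 7*F + 7*F*f)
y*d(-3, -9) = 2*(7*(-9)*(1 - 3)) = 2*(7*(-9)*(-2)) = 2*126 = 252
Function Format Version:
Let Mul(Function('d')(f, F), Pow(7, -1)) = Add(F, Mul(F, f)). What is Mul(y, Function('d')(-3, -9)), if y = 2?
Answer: 252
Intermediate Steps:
Function('d')(f, F) = Add(Mul(7, F), Mul(7, F, f)) (Function('d')(f, F) = Mul(7, Add(F, Mul(F, f))) = Add(Mul(7, F), Mul(7, F, f)))
Mul(y, Function('d')(-3, -9)) = Mul(2, Mul(7, -9, Add(1, -3))) = Mul(2, Mul(7, -9, -2)) = Mul(2, 126) = 252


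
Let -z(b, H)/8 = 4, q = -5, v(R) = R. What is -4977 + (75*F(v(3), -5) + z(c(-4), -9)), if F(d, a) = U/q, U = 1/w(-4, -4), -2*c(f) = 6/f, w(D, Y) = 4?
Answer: -20051/4 ≈ -5012.8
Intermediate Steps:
c(f) = -3/f
U = ¼ (U = 1/4 = ¼ ≈ 0.25000)
F(d, a) = -1/20 (F(d, a) = (¼)/(-5) = (¼)*(-⅕) = -1/20)
z(b, H) = -32 (z(b, H) = -8*4 = -32)
-4977 + (75*F(v(3), -5) + z(c(-4), -9)) = -4977 + (75*(-1/20) - 32) = -4977 + (-15/4 - 32) = -4977 - 143/4 = -20051/4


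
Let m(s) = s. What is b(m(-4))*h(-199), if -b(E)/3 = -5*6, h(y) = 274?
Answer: 24660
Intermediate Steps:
b(E) = 90 (b(E) = -(-15)*6 = -3*(-30) = 90)
b(m(-4))*h(-199) = 90*274 = 24660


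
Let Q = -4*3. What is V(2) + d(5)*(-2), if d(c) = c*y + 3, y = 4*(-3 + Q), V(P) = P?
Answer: 596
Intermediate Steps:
Q = -12
y = -60 (y = 4*(-3 - 12) = 4*(-15) = -60)
d(c) = 3 - 60*c (d(c) = c*(-60) + 3 = -60*c + 3 = 3 - 60*c)
V(2) + d(5)*(-2) = 2 + (3 - 60*5)*(-2) = 2 + (3 - 300)*(-2) = 2 - 297*(-2) = 2 + 594 = 596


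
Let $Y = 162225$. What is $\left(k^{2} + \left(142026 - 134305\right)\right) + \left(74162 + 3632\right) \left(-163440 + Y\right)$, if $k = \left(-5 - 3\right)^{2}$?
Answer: $-94507893$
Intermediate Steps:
$k = 64$ ($k = \left(-8\right)^{2} = 64$)
$\left(k^{2} + \left(142026 - 134305\right)\right) + \left(74162 + 3632\right) \left(-163440 + Y\right) = \left(64^{2} + \left(142026 - 134305\right)\right) + \left(74162 + 3632\right) \left(-163440 + 162225\right) = \left(4096 + 7721\right) + 77794 \left(-1215\right) = 11817 - 94519710 = -94507893$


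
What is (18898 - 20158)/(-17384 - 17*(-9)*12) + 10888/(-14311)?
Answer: -37813691/55626857 ≈ -0.67977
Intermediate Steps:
(18898 - 20158)/(-17384 - 17*(-9)*12) + 10888/(-14311) = -1260/(-17384 + 153*12) + 10888*(-1/14311) = -1260/(-17384 + 1836) - 10888/14311 = -1260/(-15548) - 10888/14311 = -1260*(-1/15548) - 10888/14311 = 315/3887 - 10888/14311 = -37813691/55626857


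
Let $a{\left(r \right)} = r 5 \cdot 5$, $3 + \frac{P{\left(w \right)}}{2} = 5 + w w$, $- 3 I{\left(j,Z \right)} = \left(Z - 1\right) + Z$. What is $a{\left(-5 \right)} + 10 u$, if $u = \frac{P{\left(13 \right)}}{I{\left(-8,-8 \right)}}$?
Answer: $\frac{8135}{17} \approx 478.53$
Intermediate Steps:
$I{\left(j,Z \right)} = \frac{1}{3} - \frac{2 Z}{3}$ ($I{\left(j,Z \right)} = - \frac{\left(Z - 1\right) + Z}{3} = - \frac{\left(-1 + Z\right) + Z}{3} = - \frac{-1 + 2 Z}{3} = \frac{1}{3} - \frac{2 Z}{3}$)
$P{\left(w \right)} = 4 + 2 w^{2}$ ($P{\left(w \right)} = -6 + 2 \left(5 + w w\right) = -6 + 2 \left(5 + w^{2}\right) = -6 + \left(10 + 2 w^{2}\right) = 4 + 2 w^{2}$)
$u = \frac{1026}{17}$ ($u = \frac{4 + 2 \cdot 13^{2}}{\frac{1}{3} - - \frac{16}{3}} = \frac{4 + 2 \cdot 169}{\frac{1}{3} + \frac{16}{3}} = \frac{4 + 338}{\frac{17}{3}} = 342 \cdot \frac{3}{17} = \frac{1026}{17} \approx 60.353$)
$a{\left(r \right)} = 25 r$ ($a{\left(r \right)} = 5 r 5 = 25 r$)
$a{\left(-5 \right)} + 10 u = 25 \left(-5\right) + 10 \cdot \frac{1026}{17} = -125 + \frac{10260}{17} = \frac{8135}{17}$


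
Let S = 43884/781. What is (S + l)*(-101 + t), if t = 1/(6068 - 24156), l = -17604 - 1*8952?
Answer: 4726242226116/1765841 ≈ 2.6765e+6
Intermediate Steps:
l = -26556 (l = -17604 - 8952 = -26556)
t = -1/18088 (t = 1/(-18088) = -1/18088 ≈ -5.5285e-5)
S = 43884/781 (S = 43884*(1/781) = 43884/781 ≈ 56.190)
(S + l)*(-101 + t) = (43884/781 - 26556)*(-101 - 1/18088) = -20696352/781*(-1826889/18088) = 4726242226116/1765841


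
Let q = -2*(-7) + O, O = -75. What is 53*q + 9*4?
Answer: -3197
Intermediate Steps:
q = -61 (q = -2*(-7) - 75 = 14 - 75 = -61)
53*q + 9*4 = 53*(-61) + 9*4 = -3233 + 36 = -3197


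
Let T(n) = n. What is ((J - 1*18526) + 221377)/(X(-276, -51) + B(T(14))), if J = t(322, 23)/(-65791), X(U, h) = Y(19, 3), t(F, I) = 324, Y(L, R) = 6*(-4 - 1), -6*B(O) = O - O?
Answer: -4448589939/657910 ≈ -6761.7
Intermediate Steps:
B(O) = 0 (B(O) = -(O - O)/6 = -⅙*0 = 0)
Y(L, R) = -30 (Y(L, R) = 6*(-5) = -30)
X(U, h) = -30
J = -324/65791 (J = 324/(-65791) = 324*(-1/65791) = -324/65791 ≈ -0.0049247)
((J - 1*18526) + 221377)/(X(-276, -51) + B(T(14))) = ((-324/65791 - 1*18526) + 221377)/(-30 + 0) = ((-324/65791 - 18526) + 221377)/(-30) = (-1218844390/65791 + 221377)*(-1/30) = (13345769817/65791)*(-1/30) = -4448589939/657910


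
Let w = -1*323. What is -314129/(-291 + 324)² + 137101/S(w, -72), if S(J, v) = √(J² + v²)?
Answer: -314129/1089 + 137101*√109513/109513 ≈ 125.84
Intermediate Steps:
w = -323
-314129/(-291 + 324)² + 137101/S(w, -72) = -314129/(-291 + 324)² + 137101/(√((-323)² + (-72)²)) = -314129/(33²) + 137101/(√(104329 + 5184)) = -314129/1089 + 137101/(√109513) = -314129*1/1089 + 137101*(√109513/109513) = -314129/1089 + 137101*√109513/109513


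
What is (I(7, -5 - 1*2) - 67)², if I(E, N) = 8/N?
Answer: 227529/49 ≈ 4643.4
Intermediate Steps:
(I(7, -5 - 1*2) - 67)² = (8/(-5 - 1*2) - 67)² = (8/(-5 - 2) - 67)² = (8/(-7) - 67)² = (8*(-⅐) - 67)² = (-8/7 - 67)² = (-477/7)² = 227529/49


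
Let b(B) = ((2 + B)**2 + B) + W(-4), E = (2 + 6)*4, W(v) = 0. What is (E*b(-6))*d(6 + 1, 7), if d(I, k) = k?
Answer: 2240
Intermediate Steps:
E = 32 (E = 8*4 = 32)
b(B) = B + (2 + B)**2 (b(B) = ((2 + B)**2 + B) + 0 = (B + (2 + B)**2) + 0 = B + (2 + B)**2)
(E*b(-6))*d(6 + 1, 7) = (32*(-6 + (2 - 6)**2))*7 = (32*(-6 + (-4)**2))*7 = (32*(-6 + 16))*7 = (32*10)*7 = 320*7 = 2240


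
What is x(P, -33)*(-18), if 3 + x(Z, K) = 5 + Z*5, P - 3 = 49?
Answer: -4716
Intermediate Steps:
P = 52 (P = 3 + 49 = 52)
x(Z, K) = 2 + 5*Z (x(Z, K) = -3 + (5 + Z*5) = -3 + (5 + 5*Z) = 2 + 5*Z)
x(P, -33)*(-18) = (2 + 5*52)*(-18) = (2 + 260)*(-18) = 262*(-18) = -4716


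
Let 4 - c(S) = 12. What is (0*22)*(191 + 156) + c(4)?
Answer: -8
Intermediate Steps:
c(S) = -8 (c(S) = 4 - 1*12 = 4 - 12 = -8)
(0*22)*(191 + 156) + c(4) = (0*22)*(191 + 156) - 8 = 0*347 - 8 = 0 - 8 = -8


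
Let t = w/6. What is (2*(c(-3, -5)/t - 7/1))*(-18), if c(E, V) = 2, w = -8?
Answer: 306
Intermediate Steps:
t = -4/3 (t = -8/6 = -8*⅙ = -4/3 ≈ -1.3333)
(2*(c(-3, -5)/t - 7/1))*(-18) = (2*(2/(-4/3) - 7/1))*(-18) = (2*(2*(-¾) - 7*1))*(-18) = (2*(-3/2 - 7))*(-18) = (2*(-17/2))*(-18) = -17*(-18) = 306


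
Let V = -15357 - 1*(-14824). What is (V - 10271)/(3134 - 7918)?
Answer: 2701/1196 ≈ 2.2584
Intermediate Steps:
V = -533 (V = -15357 + 14824 = -533)
(V - 10271)/(3134 - 7918) = (-533 - 10271)/(3134 - 7918) = -10804/(-4784) = -10804*(-1/4784) = 2701/1196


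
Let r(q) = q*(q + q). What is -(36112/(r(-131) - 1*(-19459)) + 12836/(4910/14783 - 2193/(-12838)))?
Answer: -131017695465391352/5133595385919 ≈ -25522.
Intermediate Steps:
r(q) = 2*q² (r(q) = q*(2*q) = 2*q²)
-(36112/(r(-131) - 1*(-19459)) + 12836/(4910/14783 - 2193/(-12838))) = -(36112/(2*(-131)² - 1*(-19459)) + 12836/(4910/14783 - 2193/(-12838))) = -(36112/(2*17161 + 19459) + 12836/(4910*(1/14783) - 2193*(-1/12838))) = -(36112/(34322 + 19459) + 12836/(4910/14783 + 2193/12838)) = -(36112/53781 + 12836/(95453699/189784154)) = -(36112*(1/53781) + 12836*(189784154/95453699)) = -(36112/53781 + 2436069400744/95453699) = -1*131017695465391352/5133595385919 = -131017695465391352/5133595385919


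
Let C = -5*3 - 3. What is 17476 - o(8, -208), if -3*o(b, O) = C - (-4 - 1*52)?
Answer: 52466/3 ≈ 17489.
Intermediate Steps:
C = -18 (C = -15 - 3 = -18)
o(b, O) = -38/3 (o(b, O) = -(-18 - (-4 - 1*52))/3 = -(-18 - (-4 - 52))/3 = -(-18 - 1*(-56))/3 = -(-18 + 56)/3 = -⅓*38 = -38/3)
17476 - o(8, -208) = 17476 - 1*(-38/3) = 17476 + 38/3 = 52466/3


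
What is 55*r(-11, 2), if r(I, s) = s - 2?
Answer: 0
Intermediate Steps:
r(I, s) = -2 + s
55*r(-11, 2) = 55*(-2 + 2) = 55*0 = 0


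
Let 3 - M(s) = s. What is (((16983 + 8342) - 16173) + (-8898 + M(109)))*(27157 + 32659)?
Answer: 8852768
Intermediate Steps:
M(s) = 3 - s
(((16983 + 8342) - 16173) + (-8898 + M(109)))*(27157 + 32659) = (((16983 + 8342) - 16173) + (-8898 + (3 - 1*109)))*(27157 + 32659) = ((25325 - 16173) + (-8898 + (3 - 109)))*59816 = (9152 + (-8898 - 106))*59816 = (9152 - 9004)*59816 = 148*59816 = 8852768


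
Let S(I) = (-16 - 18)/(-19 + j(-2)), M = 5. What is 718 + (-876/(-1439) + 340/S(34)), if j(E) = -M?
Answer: 1379438/1439 ≈ 958.61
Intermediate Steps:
j(E) = -5 (j(E) = -1*5 = -5)
S(I) = 17/12 (S(I) = (-16 - 18)/(-19 - 5) = -34/(-24) = -34*(-1/24) = 17/12)
718 + (-876/(-1439) + 340/S(34)) = 718 + (-876/(-1439) + 340/(17/12)) = 718 + (-876*(-1/1439) + 340*(12/17)) = 718 + (876/1439 + 240) = 718 + 346236/1439 = 1379438/1439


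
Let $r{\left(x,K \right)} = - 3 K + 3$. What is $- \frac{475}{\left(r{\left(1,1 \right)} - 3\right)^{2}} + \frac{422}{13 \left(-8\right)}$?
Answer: $- \frac{26599}{468} \approx -56.835$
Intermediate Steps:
$r{\left(x,K \right)} = 3 - 3 K$
$- \frac{475}{\left(r{\left(1,1 \right)} - 3\right)^{2}} + \frac{422}{13 \left(-8\right)} = - \frac{475}{\left(\left(3 - 3\right) - 3\right)^{2}} + \frac{422}{13 \left(-8\right)} = - \frac{475}{\left(\left(3 - 3\right) - 3\right)^{2}} + \frac{422}{-104} = - \frac{475}{\left(0 - 3\right)^{2}} + 422 \left(- \frac{1}{104}\right) = - \frac{475}{\left(-3\right)^{2}} - \frac{211}{52} = - \frac{475}{9} - \frac{211}{52} = - \frac{26599}{468}$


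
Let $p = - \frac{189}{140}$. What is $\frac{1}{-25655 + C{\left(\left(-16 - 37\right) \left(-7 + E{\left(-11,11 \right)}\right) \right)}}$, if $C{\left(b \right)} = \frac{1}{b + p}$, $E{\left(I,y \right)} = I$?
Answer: $- \frac{19053}{488804695} \approx -3.8979 \cdot 10^{-5}$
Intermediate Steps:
$p = - \frac{27}{20}$ ($p = \left(-189\right) \frac{1}{140} = - \frac{27}{20} \approx -1.35$)
$C{\left(b \right)} = \frac{1}{- \frac{27}{20} + b}$ ($C{\left(b \right)} = \frac{1}{b - \frac{27}{20}} = \frac{1}{- \frac{27}{20} + b}$)
$\frac{1}{-25655 + C{\left(\left(-16 - 37\right) \left(-7 + E{\left(-11,11 \right)}\right) \right)}} = \frac{1}{-25655 + \frac{20}{-27 + 20 \left(-16 - 37\right) \left(-7 - 11\right)}} = \frac{1}{-25655 + \frac{20}{-27 + 20 \left(\left(-53\right) \left(-18\right)\right)}} = \frac{1}{-25655 + \frac{20}{-27 + 20 \cdot 954}} = \frac{1}{-25655 + \frac{20}{-27 + 19080}} = \frac{1}{-25655 + \frac{20}{19053}} = \frac{1}{- \frac{488804695}{19053}} = - \frac{19053}{488804695}$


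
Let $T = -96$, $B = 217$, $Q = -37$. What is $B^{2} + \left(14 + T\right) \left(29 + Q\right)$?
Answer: $47745$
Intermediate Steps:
$B^{2} + \left(14 + T\right) \left(29 + Q\right) = 217^{2} + \left(14 - 96\right) \left(29 - 37\right) = 47089 - -656 = 47089 + 656 = 47745$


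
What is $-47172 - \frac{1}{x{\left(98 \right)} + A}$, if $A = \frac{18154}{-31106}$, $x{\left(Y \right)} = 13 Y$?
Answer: $- \frac{934262467093}{19805445} \approx -47172.0$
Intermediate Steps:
$A = - \frac{9077}{15553}$ ($A = 18154 \left(- \frac{1}{31106}\right) = - \frac{9077}{15553} \approx -0.58362$)
$-47172 - \frac{1}{x{\left(98 \right)} + A} = -47172 - \frac{1}{13 \cdot 98 - \frac{9077}{15553}} = -47172 - \frac{1}{1274 - \frac{9077}{15553}} = -47172 - \frac{1}{\frac{19805445}{15553}} = -47172 - \frac{15553}{19805445} = - \frac{934262467093}{19805445}$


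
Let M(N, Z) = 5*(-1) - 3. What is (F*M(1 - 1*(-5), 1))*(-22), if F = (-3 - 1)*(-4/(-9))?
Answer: -2816/9 ≈ -312.89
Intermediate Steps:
F = -16/9 (F = -(-16)*(-1)/9 = -4*4/9 = -16/9 ≈ -1.7778)
M(N, Z) = -8 (M(N, Z) = -5 - 3 = -8)
(F*M(1 - 1*(-5), 1))*(-22) = -16/9*(-8)*(-22) = (128/9)*(-22) = -2816/9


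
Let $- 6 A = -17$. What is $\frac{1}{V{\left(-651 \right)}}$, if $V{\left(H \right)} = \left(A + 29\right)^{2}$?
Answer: $\frac{36}{36481} \approx 0.00098681$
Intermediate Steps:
$A = \frac{17}{6}$ ($A = \left(- \frac{1}{6}\right) \left(-17\right) = \frac{17}{6} \approx 2.8333$)
$V{\left(H \right)} = \frac{36481}{36}$ ($V{\left(H \right)} = \left(\frac{17}{6} + 29\right)^{2} = \left(\frac{191}{6}\right)^{2} = \frac{36481}{36}$)
$\frac{1}{V{\left(-651 \right)}} = \frac{1}{\frac{36481}{36}} = \frac{36}{36481}$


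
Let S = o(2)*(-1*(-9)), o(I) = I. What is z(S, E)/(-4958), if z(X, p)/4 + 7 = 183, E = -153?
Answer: -352/2479 ≈ -0.14199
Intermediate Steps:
S = 18 (S = 2*(-1*(-9)) = 2*9 = 18)
z(X, p) = 704 (z(X, p) = -28 + 4*183 = -28 + 732 = 704)
z(S, E)/(-4958) = 704/(-4958) = 704*(-1/4958) = -352/2479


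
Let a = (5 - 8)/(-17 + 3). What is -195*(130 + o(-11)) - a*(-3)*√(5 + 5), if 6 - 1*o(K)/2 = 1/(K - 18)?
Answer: -803400/29 + 9*√10/14 ≈ -27701.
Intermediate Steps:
a = 3/14 (a = -3/(-14) = -3*(-1/14) = 3/14 ≈ 0.21429)
o(K) = 12 - 2/(-18 + K) (o(K) = 12 - 2/(K - 18) = 12 - 2/(-18 + K))
-195*(130 + o(-11)) - a*(-3)*√(5 + 5) = -195*(130 + 2*(-109 + 6*(-11))/(-18 - 11)) - (3/14)*(-3)*√(5 + 5) = -195*(130 + 2*(-109 - 66)/(-29)) - (-9)*√10/14 = -195*(130 + 2*(-1/29)*(-175)) + 9*√10/14 = -195*(130 + 350/29) + 9*√10/14 = -195*4120/29 + 9*√10/14 = -803400/29 + 9*√10/14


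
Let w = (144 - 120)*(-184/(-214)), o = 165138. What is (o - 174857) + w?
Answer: -1037725/107 ≈ -9698.4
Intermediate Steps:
w = 2208/107 (w = 24*(-184*(-1/214)) = 24*(92/107) = 2208/107 ≈ 20.635)
(o - 174857) + w = (165138 - 174857) + 2208/107 = -9719 + 2208/107 = -1037725/107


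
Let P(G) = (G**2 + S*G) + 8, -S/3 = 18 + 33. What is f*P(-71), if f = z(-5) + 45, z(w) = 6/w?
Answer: 3484728/5 ≈ 6.9695e+5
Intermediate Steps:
S = -153 (S = -3*(18 + 33) = -3*51 = -153)
P(G) = 8 + G**2 - 153*G (P(G) = (G**2 - 153*G) + 8 = 8 + G**2 - 153*G)
f = 219/5 (f = 6/(-5) + 45 = 6*(-1/5) + 45 = -6/5 + 45 = 219/5 ≈ 43.800)
f*P(-71) = 219*(8 + (-71)**2 - 153*(-71))/5 = 219*(8 + 5041 + 10863)/5 = (219/5)*15912 = 3484728/5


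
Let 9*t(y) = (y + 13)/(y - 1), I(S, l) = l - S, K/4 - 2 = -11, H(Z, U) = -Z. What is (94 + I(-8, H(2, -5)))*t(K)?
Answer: 2300/333 ≈ 6.9069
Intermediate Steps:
K = -36 (K = 8 + 4*(-11) = 8 - 44 = -36)
t(y) = (13 + y)/(9*(-1 + y)) (t(y) = ((y + 13)/(y - 1))/9 = ((13 + y)/(-1 + y))/9 = (13 + y)/(9*(-1 + y)))
(94 + I(-8, H(2, -5)))*t(K) = (94 + (-1*2 - 1*(-8)))*((13 - 36)/(9*(-1 - 36))) = (94 + (-2 + 8))*((⅑)*(-23)/(-37)) = (94 + 6)*((⅑)*(-1/37)*(-23)) = 100*(23/333) = 2300/333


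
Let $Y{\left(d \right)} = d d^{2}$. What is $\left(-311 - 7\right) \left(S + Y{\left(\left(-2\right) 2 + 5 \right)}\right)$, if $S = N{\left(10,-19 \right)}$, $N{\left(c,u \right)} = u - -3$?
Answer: $4770$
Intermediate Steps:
$N{\left(c,u \right)} = 3 + u$ ($N{\left(c,u \right)} = u + 3 = 3 + u$)
$Y{\left(d \right)} = d^{3}$
$S = -16$ ($S = 3 - 19 = -16$)
$\left(-311 - 7\right) \left(S + Y{\left(\left(-2\right) 2 + 5 \right)}\right) = \left(-311 - 7\right) \left(-16 + \left(\left(-2\right) 2 + 5\right)^{3}\right) = - 318 \left(-16 + \left(-4 + 5\right)^{3}\right) = - 318 \left(-16 + 1^{3}\right) = - 318 \left(-16 + 1\right) = \left(-318\right) \left(-15\right) = 4770$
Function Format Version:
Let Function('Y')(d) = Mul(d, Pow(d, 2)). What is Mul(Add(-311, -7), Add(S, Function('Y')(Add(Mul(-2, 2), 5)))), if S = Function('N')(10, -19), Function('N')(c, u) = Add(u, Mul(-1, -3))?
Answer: 4770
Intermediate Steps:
Function('N')(c, u) = Add(3, u) (Function('N')(c, u) = Add(u, 3) = Add(3, u))
Function('Y')(d) = Pow(d, 3)
S = -16 (S = Add(3, -19) = -16)
Mul(Add(-311, -7), Add(S, Function('Y')(Add(Mul(-2, 2), 5)))) = Mul(Add(-311, -7), Add(-16, Pow(Add(Mul(-2, 2), 5), 3))) = Mul(-318, Add(-16, Pow(Add(-4, 5), 3))) = Mul(-318, Add(-16, Pow(1, 3))) = Mul(-318, Add(-16, 1)) = Mul(-318, -15) = 4770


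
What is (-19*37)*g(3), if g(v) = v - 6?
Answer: 2109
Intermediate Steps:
g(v) = -6 + v
(-19*37)*g(3) = (-19*37)*(-6 + 3) = -703*(-3) = 2109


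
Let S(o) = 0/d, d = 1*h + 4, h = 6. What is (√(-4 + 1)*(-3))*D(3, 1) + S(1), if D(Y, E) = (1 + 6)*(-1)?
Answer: 21*I*√3 ≈ 36.373*I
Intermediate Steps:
D(Y, E) = -7 (D(Y, E) = 7*(-1) = -7)
d = 10 (d = 1*6 + 4 = 6 + 4 = 10)
S(o) = 0 (S(o) = 0/10 = 0*(⅒) = 0)
(√(-4 + 1)*(-3))*D(3, 1) + S(1) = (√(-4 + 1)*(-3))*(-7) + 0 = (√(-3)*(-3))*(-7) + 0 = ((I*√3)*(-3))*(-7) + 0 = -3*I*√3*(-7) + 0 = 21*I*√3 + 0 = 21*I*√3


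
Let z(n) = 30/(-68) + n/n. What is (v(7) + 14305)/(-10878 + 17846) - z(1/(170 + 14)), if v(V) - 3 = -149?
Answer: 174507/118456 ≈ 1.4732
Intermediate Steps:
v(V) = -146 (v(V) = 3 - 149 = -146)
z(n) = 19/34 (z(n) = 30*(-1/68) + 1 = -15/34 + 1 = 19/34)
(v(7) + 14305)/(-10878 + 17846) - z(1/(170 + 14)) = (-146 + 14305)/(-10878 + 17846) - 1*19/34 = 14159/6968 - 19/34 = 174507/118456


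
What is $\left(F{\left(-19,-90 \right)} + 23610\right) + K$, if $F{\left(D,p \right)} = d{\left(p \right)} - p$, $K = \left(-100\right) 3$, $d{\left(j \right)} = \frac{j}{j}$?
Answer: $23401$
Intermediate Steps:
$d{\left(j \right)} = 1$
$K = -300$
$F{\left(D,p \right)} = 1 - p$
$\left(F{\left(-19,-90 \right)} + 23610\right) + K = \left(\left(1 - -90\right) + 23610\right) - 300 = \left(\left(1 + 90\right) + 23610\right) - 300 = \left(91 + 23610\right) - 300 = 23701 - 300 = 23401$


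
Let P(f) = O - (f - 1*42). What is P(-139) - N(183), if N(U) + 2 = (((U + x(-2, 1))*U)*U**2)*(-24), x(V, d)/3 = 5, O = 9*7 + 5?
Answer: 29122570475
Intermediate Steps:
O = 68 (O = 63 + 5 = 68)
x(V, d) = 15 (x(V, d) = 3*5 = 15)
N(U) = -2 - 24*U**3*(15 + U) (N(U) = -2 + (((U + 15)*U)*U**2)*(-24) = -2 + (((15 + U)*U)*U**2)*(-24) = -2 + ((U*(15 + U))*U**2)*(-24) = -2 + (U**3*(15 + U))*(-24) = -2 - 24*U**3*(15 + U))
P(f) = 110 - f (P(f) = 68 - (f - 1*42) = 68 - (f - 42) = 68 - (-42 + f) = 68 + (42 - f) = 110 - f)
P(-139) - N(183) = (110 - 1*(-139)) - (-2 - 360*183**3 - 24*183**4) = (110 + 139) - (-2 - 360*6128487 - 24*1121513121) = 249 - (-2 - 2206255320 - 26916314904) = 249 - 1*(-29122570226) = 249 + 29122570226 = 29122570475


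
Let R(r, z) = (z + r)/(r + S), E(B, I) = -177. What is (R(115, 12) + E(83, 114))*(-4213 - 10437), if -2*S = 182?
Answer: 30186325/12 ≈ 2.5155e+6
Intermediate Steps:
S = -91 (S = -½*182 = -91)
R(r, z) = (r + z)/(-91 + r) (R(r, z) = (z + r)/(r - 91) = (r + z)/(-91 + r))
(R(115, 12) + E(83, 114))*(-4213 - 10437) = ((115 + 12)/(-91 + 115) - 177)*(-4213 - 10437) = (127/24 - 177)*(-14650) = -4121/24*(-14650) = 30186325/12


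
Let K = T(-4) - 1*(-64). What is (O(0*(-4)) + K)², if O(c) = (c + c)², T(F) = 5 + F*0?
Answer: 4761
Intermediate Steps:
T(F) = 5 (T(F) = 5 + 0 = 5)
O(c) = 4*c² (O(c) = (2*c)² = 4*c²)
K = 69 (K = 5 - 1*(-64) = 5 + 64 = 69)
(O(0*(-4)) + K)² = (4*(0*(-4))² + 69)² = (4*0² + 69)² = (4*0 + 69)² = (0 + 69)² = 69² = 4761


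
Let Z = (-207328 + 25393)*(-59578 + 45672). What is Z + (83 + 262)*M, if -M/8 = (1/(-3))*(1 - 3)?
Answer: 2529986270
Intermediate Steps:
Z = 2529988110 (Z = -181935*(-13906) = 2529988110)
M = -16/3 (M = -8*1/(-3)*(1 - 3) = -8*1*(-⅓)*(-2) = -(-8)*(-2)/3 = -8*⅔ = -16/3 ≈ -5.3333)
Z + (83 + 262)*M = 2529988110 + (83 + 262)*(-16/3) = 2529988110 + 345*(-16/3) = 2529988110 - 1840 = 2529986270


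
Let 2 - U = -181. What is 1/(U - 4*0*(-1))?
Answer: 1/183 ≈ 0.0054645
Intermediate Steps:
U = 183 (U = 2 - 1*(-181) = 2 + 181 = 183)
1/(U - 4*0*(-1)) = 1/(183 - 4*0*(-1)) = 1/(183 + 0*(-1)) = 1/(183 + 0) = 1/183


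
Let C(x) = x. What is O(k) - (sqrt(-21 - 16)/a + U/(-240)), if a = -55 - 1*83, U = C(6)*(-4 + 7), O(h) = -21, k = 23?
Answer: -837/40 + I*sqrt(37)/138 ≈ -20.925 + 0.044078*I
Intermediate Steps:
U = 18 (U = 6*(-4 + 7) = 6*3 = 18)
a = -138 (a = -55 - 83 = -138)
O(k) - (sqrt(-21 - 16)/a + U/(-240)) = -21 - (sqrt(-21 - 16)/(-138) + 18/(-240)) = -21 - (sqrt(-37)*(-1/138) + 18*(-1/240)) = -21 - ((I*sqrt(37))*(-1/138) - 3/40) = -21 - (-I*sqrt(37)/138 - 3/40) = -21 - (-3/40 - I*sqrt(37)/138) = -21 + (3/40 + I*sqrt(37)/138) = -837/40 + I*sqrt(37)/138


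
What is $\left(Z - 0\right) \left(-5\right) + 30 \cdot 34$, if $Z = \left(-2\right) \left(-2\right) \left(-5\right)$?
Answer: $1120$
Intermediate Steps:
$Z = -20$ ($Z = 4 \left(-5\right) = -20$)
$\left(Z - 0\right) \left(-5\right) + 30 \cdot 34 = \left(-20 - 0\right) \left(-5\right) + 30 \cdot 34 = \left(-20 + 0\right) \left(-5\right) + 1020 = \left(-20\right) \left(-5\right) + 1020 = 100 + 1020 = 1120$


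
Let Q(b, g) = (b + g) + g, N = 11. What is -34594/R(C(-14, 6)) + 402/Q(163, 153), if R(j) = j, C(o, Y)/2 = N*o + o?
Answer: 17441/168 ≈ 103.82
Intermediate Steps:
C(o, Y) = 24*o (C(o, Y) = 2*(11*o + o) = 2*(12*o) = 24*o)
Q(b, g) = b + 2*g
-34594/R(C(-14, 6)) + 402/Q(163, 153) = -34594/(24*(-14)) + 402/(163 + 2*153) = -34594/(-336) + 402/(163 + 306) = -34594*(-1/336) + 402/469 = 2471/24 + 402*(1/469) = 2471/24 + 6/7 = 17441/168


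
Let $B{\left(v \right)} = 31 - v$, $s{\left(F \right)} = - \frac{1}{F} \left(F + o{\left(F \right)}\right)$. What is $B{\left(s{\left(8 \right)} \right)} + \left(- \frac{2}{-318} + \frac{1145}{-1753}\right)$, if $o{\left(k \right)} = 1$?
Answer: $\frac{70190423}{2229816} \approx 31.478$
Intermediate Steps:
$s{\left(F \right)} = - \frac{1 + F}{F}$ ($s{\left(F \right)} = - \frac{1}{F} \left(F + 1\right) = - \frac{1}{F} \left(1 + F\right) = - \frac{1 + F}{F}$)
$B{\left(s{\left(8 \right)} \right)} + \left(- \frac{2}{-318} + \frac{1145}{-1753}\right) = \left(31 - \frac{-1 - 8}{8}\right) + \left(- \frac{2}{-318} + \frac{1145}{-1753}\right) = \left(31 - \frac{-1 - 8}{8}\right) + \left(\left(-2\right) \left(- \frac{1}{318}\right) + 1145 \left(- \frac{1}{1753}\right)\right) = \left(31 - \frac{1}{8} \left(-9\right)\right) + \left(\frac{1}{159} - \frac{1145}{1753}\right) = \left(31 - - \frac{9}{8}\right) - \frac{180302}{278727} = \left(31 + \frac{9}{8}\right) - \frac{180302}{278727} = \frac{257}{8} - \frac{180302}{278727} = \frac{70190423}{2229816}$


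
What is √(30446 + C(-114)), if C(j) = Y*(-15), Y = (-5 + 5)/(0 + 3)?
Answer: √30446 ≈ 174.49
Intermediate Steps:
Y = 0 (Y = 0/3 = 0*(⅓) = 0)
C(j) = 0 (C(j) = 0*(-15) = 0)
√(30446 + C(-114)) = √(30446 + 0) = √30446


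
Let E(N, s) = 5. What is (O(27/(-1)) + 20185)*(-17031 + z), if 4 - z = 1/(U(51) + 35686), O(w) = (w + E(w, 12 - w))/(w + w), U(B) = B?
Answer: -110544275487800/321633 ≈ -3.4370e+8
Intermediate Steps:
O(w) = (5 + w)/(2*w) (O(w) = (w + 5)/(w + w) = (5 + w)/((2*w)) = (5 + w)*(1/(2*w)) = (5 + w)/(2*w))
z = 142947/35737 (z = 4 - 1/(51 + 35686) = 4 - 1/35737 = 142947/35737 ≈ 4.0000)
(O(27/(-1)) + 20185)*(-17031 + z) = ((5 + 27/(-1))/(2*((27/(-1)))) + 20185)*(-17031 + 142947/35737) = ((5 + 27*(-1))/(2*((27*(-1)))) + 20185)*(-608493900/35737) = ((½)*(5 - 27)/(-27) + 20185)*(-608493900/35737) = ((½)*(-1/27)*(-22) + 20185)*(-608493900/35737) = (11/27 + 20185)*(-608493900/35737) = (545006/27)*(-608493900/35737) = -110544275487800/321633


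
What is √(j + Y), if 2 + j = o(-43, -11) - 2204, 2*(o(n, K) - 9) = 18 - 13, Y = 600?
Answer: I*√6378/2 ≈ 39.931*I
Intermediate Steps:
o(n, K) = 23/2 (o(n, K) = 9 + (18 - 13)/2 = 9 + (½)*5 = 9 + 5/2 = 23/2)
j = -4389/2 (j = -2 + (23/2 - 2204) = -2 - 4385/2 = -4389/2 ≈ -2194.5)
√(j + Y) = √(-4389/2 + 600) = √(-3189/2) = I*√6378/2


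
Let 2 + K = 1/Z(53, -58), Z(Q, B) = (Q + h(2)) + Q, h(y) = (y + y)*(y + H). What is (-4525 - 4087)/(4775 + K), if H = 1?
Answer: -1016216/563215 ≈ -1.8043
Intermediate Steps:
h(y) = 2*y*(1 + y) (h(y) = (y + y)*(y + 1) = (2*y)*(1 + y) = 2*y*(1 + y))
Z(Q, B) = 12 + 2*Q (Z(Q, B) = (Q + 2*2*(1 + 2)) + Q = (Q + 2*2*3) + Q = (Q + 12) + Q = (12 + Q) + Q = 12 + 2*Q)
K = -235/118 (K = -2 + 1/(12 + 2*53) = -2 + 1/(12 + 106) = -2 + 1/118 = -235/118 ≈ -1.9915)
(-4525 - 4087)/(4775 + K) = (-4525 - 4087)/(4775 - 235/118) = -8612/563215/118 = -8612*118/563215 = -1016216/563215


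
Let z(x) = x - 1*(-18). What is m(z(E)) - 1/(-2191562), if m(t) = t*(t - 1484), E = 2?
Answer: -64168935359/2191562 ≈ -29280.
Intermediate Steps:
z(x) = 18 + x (z(x) = x + 18 = 18 + x)
m(t) = t*(-1484 + t)
m(z(E)) - 1/(-2191562) = (18 + 2)*(-1484 + (18 + 2)) - 1/(-2191562) = 20*(-1484 + 20) - 1*(-1/2191562) = 20*(-1464) + 1/2191562 = -29280 + 1/2191562 = -64168935359/2191562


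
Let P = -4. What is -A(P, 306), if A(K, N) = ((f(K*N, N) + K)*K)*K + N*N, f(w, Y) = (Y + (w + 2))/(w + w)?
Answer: -14317432/153 ≈ -93578.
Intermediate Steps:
f(w, Y) = (2 + Y + w)/(2*w) (f(w, Y) = (Y + (2 + w))/((2*w)) = (2 + Y + w)*(1/(2*w)) = (2 + Y + w)/(2*w))
A(K, N) = N² + K²*(K + (2 + N + K*N)/(2*K*N)) (A(K, N) = (((2 + N + K*N)/(2*((K*N))) + K)*K)*K + N*N = (((1/(K*N))*(2 + N + K*N)/2 + K)*K)*K + N² = (((2 + N + K*N)/(2*K*N) + K)*K)*K + N² = ((K + (2 + N + K*N)/(2*K*N))*K)*K + N² = (K*(K + (2 + N + K*N)/(2*K*N)))*K + N² = K²*(K + (2 + N + K*N)/(2*K*N)) + N² = N² + K²*(K + (2 + N + K*N)/(2*K*N)))
-A(P, 306) = -((-4)³ + 306² + (½)*(-4) + (½)*(-4)² - 4/306) = -(-64 + 93636 - 2 + (½)*16 - 4*1/306) = -(-64 + 93636 - 2 + 8 - 2/153) = -1*14317432/153 = -14317432/153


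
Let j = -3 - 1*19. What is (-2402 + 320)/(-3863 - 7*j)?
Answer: 2082/3709 ≈ 0.56134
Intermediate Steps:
j = -22 (j = -3 - 19 = -22)
(-2402 + 320)/(-3863 - 7*j) = (-2402 + 320)/(-3863 - 7*(-22)) = -2082/(-3863 + 154) = -2082/(-3709) = -2082*(-1/3709) = 2082/3709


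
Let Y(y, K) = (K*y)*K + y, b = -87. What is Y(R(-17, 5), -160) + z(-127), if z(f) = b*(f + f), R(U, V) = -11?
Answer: -259513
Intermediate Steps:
z(f) = -174*f (z(f) = -87*(f + f) = -174*f)
Y(y, K) = y + y*K² (Y(y, K) = y*K² + y = y + y*K²)
Y(R(-17, 5), -160) + z(-127) = -11*(1 + (-160)²) - 174*(-127) = -11*(1 + 25600) + 22098 = -11*25601 + 22098 = -281611 + 22098 = -259513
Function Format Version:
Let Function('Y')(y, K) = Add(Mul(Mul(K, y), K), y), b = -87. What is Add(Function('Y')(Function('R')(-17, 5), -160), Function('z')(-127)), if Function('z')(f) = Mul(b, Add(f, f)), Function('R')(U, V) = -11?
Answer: -259513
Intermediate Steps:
Function('z')(f) = Mul(-174, f) (Function('z')(f) = Mul(-87, Add(f, f)) = Mul(-87, Mul(2, f)) = Mul(-174, f))
Function('Y')(y, K) = Add(y, Mul(y, Pow(K, 2))) (Function('Y')(y, K) = Add(Mul(y, Pow(K, 2)), y) = Add(y, Mul(y, Pow(K, 2))))
Add(Function('Y')(Function('R')(-17, 5), -160), Function('z')(-127)) = Add(Mul(-11, Add(1, Pow(-160, 2))), Mul(-174, -127)) = Add(Mul(-11, Add(1, 25600)), 22098) = Add(Mul(-11, 25601), 22098) = Add(-281611, 22098) = -259513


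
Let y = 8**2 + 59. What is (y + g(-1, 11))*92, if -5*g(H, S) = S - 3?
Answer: 55844/5 ≈ 11169.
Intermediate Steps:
g(H, S) = 3/5 - S/5 (g(H, S) = -(S - 3)/5 = -(-3 + S)/5 = 3/5 - S/5)
y = 123 (y = 64 + 59 = 123)
(y + g(-1, 11))*92 = (123 + (3/5 - 1/5*11))*92 = (123 + (3/5 - 11/5))*92 = (123 - 8/5)*92 = (607/5)*92 = 55844/5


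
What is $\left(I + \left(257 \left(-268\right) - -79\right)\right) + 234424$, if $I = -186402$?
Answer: $-20775$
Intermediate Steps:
$\left(I + \left(257 \left(-268\right) - -79\right)\right) + 234424 = \left(-186402 + \left(257 \left(-268\right) - -79\right)\right) + 234424 = \left(-186402 + \left(-68876 + \left(-10 + 89\right)\right)\right) + 234424 = \left(-186402 + \left(-68876 + 79\right)\right) + 234424 = \left(-186402 - 68797\right) + 234424 = -255199 + 234424 = -20775$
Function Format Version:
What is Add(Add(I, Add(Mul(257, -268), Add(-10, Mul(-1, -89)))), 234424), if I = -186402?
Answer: -20775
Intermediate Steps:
Add(Add(I, Add(Mul(257, -268), Add(-10, Mul(-1, -89)))), 234424) = Add(Add(-186402, Add(Mul(257, -268), Add(-10, Mul(-1, -89)))), 234424) = Add(Add(-186402, Add(-68876, Add(-10, 89))), 234424) = Add(Add(-186402, Add(-68876, 79)), 234424) = Add(Add(-186402, -68797), 234424) = Add(-255199, 234424) = -20775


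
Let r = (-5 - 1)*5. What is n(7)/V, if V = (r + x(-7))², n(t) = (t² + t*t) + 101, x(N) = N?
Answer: 199/1369 ≈ 0.14536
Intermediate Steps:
r = -30 (r = -6*5 = -30)
n(t) = 101 + 2*t² (n(t) = (t² + t²) + 101 = 2*t² + 101 = 101 + 2*t²)
V = 1369 (V = (-30 - 7)² = (-37)² = 1369)
n(7)/V = (101 + 2*7²)/1369 = (101 + 2*49)*(1/1369) = (101 + 98)*(1/1369) = 199*(1/1369) = 199/1369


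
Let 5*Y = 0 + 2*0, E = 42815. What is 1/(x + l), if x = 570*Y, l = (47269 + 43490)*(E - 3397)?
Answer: 1/3577538262 ≈ 2.7952e-10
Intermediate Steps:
Y = 0 (Y = (0 + 2*0)/5 = (0 + 0)/5 = (⅕)*0 = 0)
l = 3577538262 (l = (47269 + 43490)*(42815 - 3397) = 90759*39418 = 3577538262)
x = 0 (x = 570*0 = 0)
1/(x + l) = 1/(0 + 3577538262) = 1/3577538262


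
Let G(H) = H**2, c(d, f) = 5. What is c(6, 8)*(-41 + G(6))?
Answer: -25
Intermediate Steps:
c(6, 8)*(-41 + G(6)) = 5*(-41 + 6**2) = 5*(-41 + 36) = 5*(-5) = -25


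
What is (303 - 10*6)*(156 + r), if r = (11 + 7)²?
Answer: 116640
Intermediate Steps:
r = 324 (r = 18² = 324)
(303 - 10*6)*(156 + r) = (303 - 10*6)*(156 + 324) = (303 - 60)*480 = 243*480 = 116640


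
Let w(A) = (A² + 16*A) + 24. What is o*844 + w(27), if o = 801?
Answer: 677229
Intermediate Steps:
w(A) = 24 + A² + 16*A
o*844 + w(27) = 801*844 + (24 + 27² + 16*27) = 676044 + (24 + 729 + 432) = 676044 + 1185 = 677229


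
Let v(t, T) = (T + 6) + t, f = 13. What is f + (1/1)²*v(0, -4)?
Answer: 15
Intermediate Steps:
v(t, T) = 6 + T + t (v(t, T) = (6 + T) + t = 6 + T + t)
f + (1/1)²*v(0, -4) = 13 + (1/1)²*(6 - 4 + 0) = 13 + 1²*2 = 13 + 1*2 = 13 + 2 = 15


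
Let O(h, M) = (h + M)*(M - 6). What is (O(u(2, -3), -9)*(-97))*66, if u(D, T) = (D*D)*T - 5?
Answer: -2496780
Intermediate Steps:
u(D, T) = -5 + T*D² (u(D, T) = D²*T - 5 = T*D² - 5 = -5 + T*D²)
O(h, M) = (-6 + M)*(M + h) (O(h, M) = (M + h)*(-6 + M) = (-6 + M)*(M + h))
(O(u(2, -3), -9)*(-97))*66 = (((-9)² - 6*(-9) - 6*(-5 - 3*2²) - 9*(-5 - 3*2²))*(-97))*66 = ((81 + 54 - 6*(-5 - 3*4) - 9*(-5 - 3*4))*(-97))*66 = ((81 + 54 - 6*(-5 - 12) - 9*(-5 - 12))*(-97))*66 = ((81 + 54 - 6*(-17) - 9*(-17))*(-97))*66 = ((81 + 54 + 102 + 153)*(-97))*66 = (390*(-97))*66 = -37830*66 = -2496780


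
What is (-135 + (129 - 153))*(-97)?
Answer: 15423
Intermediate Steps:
(-135 + (129 - 153))*(-97) = (-135 - 24)*(-97) = -159*(-97) = 15423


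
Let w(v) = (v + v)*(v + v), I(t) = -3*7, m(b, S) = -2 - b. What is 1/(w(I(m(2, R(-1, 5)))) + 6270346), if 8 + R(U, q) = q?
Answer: 1/6272110 ≈ 1.5944e-7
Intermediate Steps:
R(U, q) = -8 + q
I(t) = -21
w(v) = 4*v² (w(v) = (2*v)*(2*v) = 4*v²)
1/(w(I(m(2, R(-1, 5)))) + 6270346) = 1/(4*(-21)² + 6270346) = 1/(4*441 + 6270346) = 1/(1764 + 6270346) = 1/6272110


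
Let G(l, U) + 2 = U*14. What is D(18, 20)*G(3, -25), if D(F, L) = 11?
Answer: -3872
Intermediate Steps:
G(l, U) = -2 + 14*U (G(l, U) = -2 + U*14 = -2 + 14*U)
D(18, 20)*G(3, -25) = 11*(-2 + 14*(-25)) = 11*(-2 - 350) = 11*(-352) = -3872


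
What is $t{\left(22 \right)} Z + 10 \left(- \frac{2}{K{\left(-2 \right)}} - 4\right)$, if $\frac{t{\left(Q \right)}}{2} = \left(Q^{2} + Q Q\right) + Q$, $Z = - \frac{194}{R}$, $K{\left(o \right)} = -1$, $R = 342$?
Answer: $- \frac{21720}{19} \approx -1143.2$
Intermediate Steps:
$Z = - \frac{97}{171}$ ($Z = - \frac{194}{342} = \left(-194\right) \frac{1}{342} = - \frac{97}{171} \approx -0.56725$)
$t{\left(Q \right)} = 2 Q + 4 Q^{2}$ ($t{\left(Q \right)} = 2 \left(\left(Q^{2} + Q Q\right) + Q\right) = 2 \left(\left(Q^{2} + Q^{2}\right) + Q\right) = 2 \left(2 Q^{2} + Q\right) = 2 \left(Q + 2 Q^{2}\right) = 2 Q + 4 Q^{2}$)
$t{\left(22 \right)} Z + 10 \left(- \frac{2}{K{\left(-2 \right)}} - 4\right) = 2 \cdot 22 \left(1 + 2 \cdot 22\right) \left(- \frac{97}{171}\right) + 10 \left(- \frac{2}{-1} - 4\right) = 2 \cdot 22 \left(1 + 44\right) \left(- \frac{97}{171}\right) + 10 \left(\left(-2\right) \left(-1\right) - 4\right) = 2 \cdot 22 \cdot 45 \left(- \frac{97}{171}\right) + 10 \left(2 - 4\right) = 1980 \left(- \frac{97}{171}\right) + 10 \left(-2\right) = - \frac{21340}{19} - 20 = - \frac{21720}{19}$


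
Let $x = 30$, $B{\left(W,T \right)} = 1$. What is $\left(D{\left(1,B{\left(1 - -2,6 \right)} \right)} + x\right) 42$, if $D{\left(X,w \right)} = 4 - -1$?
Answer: $1470$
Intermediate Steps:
$D{\left(X,w \right)} = 5$ ($D{\left(X,w \right)} = 4 + 1 = 5$)
$\left(D{\left(1,B{\left(1 - -2,6 \right)} \right)} + x\right) 42 = \left(5 + 30\right) 42 = 35 \cdot 42 = 1470$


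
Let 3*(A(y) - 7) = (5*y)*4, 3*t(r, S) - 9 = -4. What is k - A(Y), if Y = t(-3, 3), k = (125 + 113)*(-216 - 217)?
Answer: -927649/9 ≈ -1.0307e+5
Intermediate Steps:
k = -103054 (k = 238*(-433) = -103054)
t(r, S) = 5/3 (t(r, S) = 3 + (⅓)*(-4) = 3 - 4/3 = 5/3)
Y = 5/3 ≈ 1.6667
A(y) = 7 + 20*y/3 (A(y) = 7 + ((5*y)*4)/3 = 7 + (20*y)/3 = 7 + 20*y/3)
k - A(Y) = -103054 - (7 + (20/3)*(5/3)) = -103054 - (7 + 100/9) = -103054 - 1*163/9 = -103054 - 163/9 = -927649/9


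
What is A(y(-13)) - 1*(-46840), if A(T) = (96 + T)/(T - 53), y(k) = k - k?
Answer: 2482424/53 ≈ 46838.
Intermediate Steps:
y(k) = 0
A(T) = (96 + T)/(-53 + T)
A(y(-13)) - 1*(-46840) = (96 + 0)/(-53 + 0) - 1*(-46840) = 96/(-53) + 46840 = -1/53*96 + 46840 = -96/53 + 46840 = 2482424/53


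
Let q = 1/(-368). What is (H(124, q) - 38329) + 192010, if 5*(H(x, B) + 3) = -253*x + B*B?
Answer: 99809925633/677120 ≈ 1.4740e+5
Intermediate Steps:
q = -1/368 ≈ -0.0027174
H(x, B) = -3 - 253*x/5 + B²/5 (H(x, B) = -3 + (-253*x + B*B)/5 = -3 + (-253*x + B²)/5 = -3 + (B² - 253*x)/5 = -3 + (-253*x/5 + B²/5) = -3 - 253*x/5 + B²/5)
(H(124, q) - 38329) + 192010 = ((-3 - 253/5*124 + (-1/368)²/5) - 38329) + 192010 = ((-3 - 31372/5 + (⅕)*(1/135424)) - 38329) + 192010 = ((-3 - 31372/5 + 1/677120) - 38329) + 192010 = (-4250553087/677120 - 38329) + 192010 = -30203885567/677120 + 192010 = 99809925633/677120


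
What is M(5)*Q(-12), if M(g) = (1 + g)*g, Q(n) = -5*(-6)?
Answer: 900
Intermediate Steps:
Q(n) = 30
M(g) = g*(1 + g)
M(5)*Q(-12) = (5*(1 + 5))*30 = (5*6)*30 = 30*30 = 900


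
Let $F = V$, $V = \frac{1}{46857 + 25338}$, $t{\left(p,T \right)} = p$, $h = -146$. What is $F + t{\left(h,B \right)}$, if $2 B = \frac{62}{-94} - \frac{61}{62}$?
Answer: $- \frac{10540469}{72195} \approx -146.0$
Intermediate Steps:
$B = - \frac{4789}{5828}$ ($B = \frac{\frac{62}{-94} - \frac{61}{62}}{2} = \frac{62 \left(- \frac{1}{94}\right) - \frac{61}{62}}{2} = \frac{- \frac{31}{47} - \frac{61}{62}}{2} = \frac{1}{2} \left(- \frac{4789}{2914}\right) = - \frac{4789}{5828} \approx -0.82172$)
$V = \frac{1}{72195} \approx 1.3851 \cdot 10^{-5}$
$F = \frac{1}{72195} \approx 1.3851 \cdot 10^{-5}$
$F + t{\left(h,B \right)} = \frac{1}{72195} - 146 = - \frac{10540469}{72195}$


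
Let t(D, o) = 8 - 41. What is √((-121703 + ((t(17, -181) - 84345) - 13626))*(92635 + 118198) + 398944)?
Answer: 3*I*√5146787443 ≈ 2.1522e+5*I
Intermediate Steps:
t(D, o) = -33
√((-121703 + ((t(17, -181) - 84345) - 13626))*(92635 + 118198) + 398944) = √((-121703 + ((-33 - 84345) - 13626))*(92635 + 118198) + 398944) = √((-121703 + (-84378 - 13626))*210833 + 398944) = √((-121703 - 98004)*210833 + 398944) = √(-219707*210833 + 398944) = √(-46321485931 + 398944) = √(-46321086987) = 3*I*√5146787443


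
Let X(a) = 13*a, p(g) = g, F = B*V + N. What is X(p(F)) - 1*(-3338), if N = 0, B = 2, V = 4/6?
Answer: 10066/3 ≈ 3355.3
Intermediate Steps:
V = 2/3 (V = 4*(1/6) = 2/3 ≈ 0.66667)
F = 4/3 (F = 2*(2/3) + 0 = 4/3 + 0 = 4/3 ≈ 1.3333)
X(p(F)) - 1*(-3338) = 13*(4/3) - 1*(-3338) = 52/3 + 3338 = 10066/3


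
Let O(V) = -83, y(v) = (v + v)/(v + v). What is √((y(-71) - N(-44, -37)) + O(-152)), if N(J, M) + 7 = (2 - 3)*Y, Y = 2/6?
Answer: 4*I*√42/3 ≈ 8.641*I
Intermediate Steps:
y(v) = 1 (y(v) = (2*v)/((2*v)) = (2*v)*(1/(2*v)) = 1)
Y = ⅓ (Y = 2*(⅙) = ⅓ ≈ 0.33333)
N(J, M) = -22/3 (N(J, M) = -7 + (2 - 3)*(⅓) = -7 - 1*⅓ = -7 - ⅓ = -22/3)
√((y(-71) - N(-44, -37)) + O(-152)) = √((1 - 1*(-22/3)) - 83) = √((1 + 22/3) - 83) = √(25/3 - 83) = √(-224/3) = 4*I*√42/3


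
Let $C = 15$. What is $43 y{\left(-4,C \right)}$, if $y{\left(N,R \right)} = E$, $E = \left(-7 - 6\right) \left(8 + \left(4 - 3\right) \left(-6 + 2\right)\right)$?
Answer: $-2236$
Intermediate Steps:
$E = -52$ ($E = - 13 \left(8 + 1 \left(-4\right)\right) = - 13 \left(8 - 4\right) = \left(-13\right) 4 = -52$)
$y{\left(N,R \right)} = -52$
$43 y{\left(-4,C \right)} = 43 \left(-52\right) = -2236$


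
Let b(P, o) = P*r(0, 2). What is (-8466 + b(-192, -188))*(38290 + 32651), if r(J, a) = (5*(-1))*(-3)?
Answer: -804896586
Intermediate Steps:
r(J, a) = 15 (r(J, a) = -5*(-3) = 15)
b(P, o) = 15*P (b(P, o) = P*15 = 15*P)
(-8466 + b(-192, -188))*(38290 + 32651) = (-8466 + 15*(-192))*(38290 + 32651) = (-8466 - 2880)*70941 = -11346*70941 = -804896586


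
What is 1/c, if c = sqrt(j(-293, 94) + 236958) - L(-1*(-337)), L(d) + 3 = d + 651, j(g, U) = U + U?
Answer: -985/733079 - sqrt(237146)/733079 ≈ -0.0020079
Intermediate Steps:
j(g, U) = 2*U
L(d) = 648 + d (L(d) = -3 + (d + 651) = -3 + (651 + d) = 648 + d)
c = -985 + sqrt(237146) (c = sqrt(2*94 + 236958) - (648 - 1*(-337)) = sqrt(188 + 236958) - (648 + 337) = sqrt(237146) - 1*985 = sqrt(237146) - 985 = -985 + sqrt(237146) ≈ -498.02)
1/c = 1/(-985 + sqrt(237146))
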